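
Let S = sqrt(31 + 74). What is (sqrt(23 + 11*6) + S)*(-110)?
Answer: -110*sqrt(89) - 110*sqrt(105) ≈ -2164.9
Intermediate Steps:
S = sqrt(105) ≈ 10.247
(sqrt(23 + 11*6) + S)*(-110) = (sqrt(23 + 11*6) + sqrt(105))*(-110) = (sqrt(23 + 66) + sqrt(105))*(-110) = (sqrt(89) + sqrt(105))*(-110) = -110*sqrt(89) - 110*sqrt(105)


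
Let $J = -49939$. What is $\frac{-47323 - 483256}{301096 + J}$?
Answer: $- \frac{530579}{251157} \approx -2.1125$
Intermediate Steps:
$\frac{-47323 - 483256}{301096 + J} = \frac{-47323 - 483256}{301096 - 49939} = - \frac{530579}{251157}$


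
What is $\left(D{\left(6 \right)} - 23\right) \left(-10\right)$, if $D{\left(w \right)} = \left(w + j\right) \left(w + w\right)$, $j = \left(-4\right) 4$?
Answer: $1430$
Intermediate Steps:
$j = -16$
$D{\left(w \right)} = 2 w \left(-16 + w\right)$ ($D{\left(w \right)} = \left(w - 16\right) \left(w + w\right) = \left(-16 + w\right) 2 w = 2 w \left(-16 + w\right)$)
$\left(D{\left(6 \right)} - 23\right) \left(-10\right) = \left(2 \cdot 6 \left(-16 + 6\right) - 23\right) \left(-10\right) = \left(2 \cdot 6 \left(-10\right) - 23\right) \left(-10\right) = \left(-120 - 23\right) \left(-10\right) = \left(-143\right) \left(-10\right) = 1430$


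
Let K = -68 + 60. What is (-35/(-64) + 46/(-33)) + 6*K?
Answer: -103165/2112 ≈ -48.847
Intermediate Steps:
K = -8
(-35/(-64) + 46/(-33)) + 6*K = (-35/(-64) + 46/(-33)) + 6*(-8) = (-35*(-1/64) + 46*(-1/33)) - 48 = (35/64 - 46/33) - 48 = -1789/2112 - 48 = -103165/2112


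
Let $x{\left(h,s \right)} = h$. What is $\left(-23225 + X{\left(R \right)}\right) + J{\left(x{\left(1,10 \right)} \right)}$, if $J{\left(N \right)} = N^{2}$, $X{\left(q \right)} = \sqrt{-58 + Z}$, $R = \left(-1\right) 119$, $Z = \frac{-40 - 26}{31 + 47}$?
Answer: $-23224 + \frac{3 i \sqrt{1105}}{13} \approx -23224.0 + 7.6711 i$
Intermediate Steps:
$Z = - \frac{11}{13}$ ($Z = - \frac{66}{78} = \left(-66\right) \frac{1}{78} = - \frac{11}{13} \approx -0.84615$)
$R = -119$
$X{\left(q \right)} = \frac{3 i \sqrt{1105}}{13}$ ($X{\left(q \right)} = \sqrt{-58 - \frac{11}{13}} = \sqrt{- \frac{765}{13}} = \frac{3 i \sqrt{1105}}{13}$)
$\left(-23225 + X{\left(R \right)}\right) + J{\left(x{\left(1,10 \right)} \right)} = \left(-23225 + \frac{3 i \sqrt{1105}}{13}\right) + 1^{2} = \left(-23225 + \frac{3 i \sqrt{1105}}{13}\right) + 1 = -23224 + \frac{3 i \sqrt{1105}}{13}$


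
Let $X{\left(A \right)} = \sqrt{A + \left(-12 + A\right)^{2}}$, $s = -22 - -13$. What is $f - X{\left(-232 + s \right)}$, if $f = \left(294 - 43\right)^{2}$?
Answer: $63001 - 2 \sqrt{15942} \approx 62749.0$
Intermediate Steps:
$s = -9$ ($s = -22 + 13 = -9$)
$f = 63001$ ($f = 251^{2} = 63001$)
$f - X{\left(-232 + s \right)} = 63001 - \sqrt{\left(-232 - 9\right) + \left(-12 - 241\right)^{2}} = 63001 - \sqrt{-241 + \left(-12 - 241\right)^{2}} = 63001 - \sqrt{-241 + \left(-253\right)^{2}} = 63001 - \sqrt{-241 + 64009} = 63001 - \sqrt{63768} = 63001 - 2 \sqrt{15942}$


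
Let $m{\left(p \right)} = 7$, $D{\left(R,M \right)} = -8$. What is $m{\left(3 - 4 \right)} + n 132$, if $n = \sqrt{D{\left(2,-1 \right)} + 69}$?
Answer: $7 + 132 \sqrt{61} \approx 1038.0$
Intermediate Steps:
$n = \sqrt{61}$ ($n = \sqrt{-8 + 69} = \sqrt{61} \approx 7.8102$)
$m{\left(3 - 4 \right)} + n 132 = 7 + \sqrt{61} \cdot 132 = 7 + 132 \sqrt{61}$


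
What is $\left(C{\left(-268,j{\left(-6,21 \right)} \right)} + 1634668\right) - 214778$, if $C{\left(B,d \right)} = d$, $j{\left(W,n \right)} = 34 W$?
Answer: $1419686$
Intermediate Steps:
$\left(C{\left(-268,j{\left(-6,21 \right)} \right)} + 1634668\right) - 214778 = \left(34 \left(-6\right) + 1634668\right) - 214778 = \left(-204 + 1634668\right) - 214778 = 1634464 - 214778 = 1419686$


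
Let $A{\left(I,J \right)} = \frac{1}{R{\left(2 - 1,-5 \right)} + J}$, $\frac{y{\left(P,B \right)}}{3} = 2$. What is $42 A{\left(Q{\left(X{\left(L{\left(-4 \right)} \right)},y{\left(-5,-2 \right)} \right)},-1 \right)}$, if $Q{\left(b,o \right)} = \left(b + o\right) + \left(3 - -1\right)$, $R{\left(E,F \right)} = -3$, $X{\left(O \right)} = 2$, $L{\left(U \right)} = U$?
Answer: $- \frac{21}{2} \approx -10.5$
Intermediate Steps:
$y{\left(P,B \right)} = 6$ ($y{\left(P,B \right)} = 3 \cdot 2 = 6$)
$Q{\left(b,o \right)} = 4 + b + o$ ($Q{\left(b,o \right)} = \left(b + o\right) + \left(3 + 1\right) = \left(b + o\right) + 4 = 4 + b + o$)
$A{\left(I,J \right)} = \frac{1}{-3 + J}$
$42 A{\left(Q{\left(X{\left(L{\left(-4 \right)} \right)},y{\left(-5,-2 \right)} \right)},-1 \right)} = \frac{42}{-3 - 1} = \frac{42}{-4} = 42 \left(- \frac{1}{4}\right) = - \frac{21}{2}$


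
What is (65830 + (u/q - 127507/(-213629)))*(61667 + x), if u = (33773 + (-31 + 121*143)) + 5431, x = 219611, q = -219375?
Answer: 66752240754279888226/3604989375 ≈ 1.8517e+10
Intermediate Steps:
u = 56476 (u = (33773 + (-31 + 17303)) + 5431 = (33773 + 17272) + 5431 = 51045 + 5431 = 56476)
(65830 + (u/q - 127507/(-213629)))*(61667 + x) = (65830 + (56476/(-219375) - 127507/(-213629)))*(61667 + 219611) = (65830 + (56476*(-1/219375) - 127507*(-1/213629)))*281278 = (65830 + (-56476/219375 + 127507/213629))*281278 = (65830 + 1223610517/3604989375)*281278 = (237317674166767/3604989375)*281278 = 66752240754279888226/3604989375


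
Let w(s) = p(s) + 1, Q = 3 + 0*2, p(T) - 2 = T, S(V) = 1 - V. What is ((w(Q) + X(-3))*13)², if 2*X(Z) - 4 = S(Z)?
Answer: 16900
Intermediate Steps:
X(Z) = 5/2 - Z/2 (X(Z) = 2 + (1 - Z)/2 = 2 + (½ - Z/2) = 5/2 - Z/2)
p(T) = 2 + T
Q = 3 (Q = 3 + 0 = 3)
w(s) = 3 + s (w(s) = (2 + s) + 1 = 3 + s)
((w(Q) + X(-3))*13)² = (((3 + 3) + (5/2 - ½*(-3)))*13)² = ((6 + (5/2 + 3/2))*13)² = ((6 + 4)*13)² = (10*13)² = 130² = 16900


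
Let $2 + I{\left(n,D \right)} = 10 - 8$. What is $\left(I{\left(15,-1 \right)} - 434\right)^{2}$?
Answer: $188356$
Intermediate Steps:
$I{\left(n,D \right)} = 0$ ($I{\left(n,D \right)} = -2 + \left(10 - 8\right) = -2 + 2 = 0$)
$\left(I{\left(15,-1 \right)} - 434\right)^{2} = \left(0 - 434\right)^{2} = \left(-434\right)^{2} = 188356$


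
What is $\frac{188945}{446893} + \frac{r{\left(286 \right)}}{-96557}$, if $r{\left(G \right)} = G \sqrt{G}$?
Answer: $\frac{188945}{446893} - \frac{286 \sqrt{286}}{96557} \approx 0.37271$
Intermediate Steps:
$r{\left(G \right)} = G^{\frac{3}{2}}$
$\frac{188945}{446893} + \frac{r{\left(286 \right)}}{-96557} = \frac{188945}{446893} + \frac{286^{\frac{3}{2}}}{-96557} = 188945 \cdot \frac{1}{446893} + 286 \sqrt{286} \left(- \frac{1}{96557}\right) = \frac{188945}{446893} - \frac{286 \sqrt{286}}{96557}$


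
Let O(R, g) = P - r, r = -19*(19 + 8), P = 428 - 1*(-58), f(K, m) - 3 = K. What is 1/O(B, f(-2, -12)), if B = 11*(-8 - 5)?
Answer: 1/999 ≈ 0.0010010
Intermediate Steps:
f(K, m) = 3 + K
P = 486 (P = 428 + 58 = 486)
r = -513 (r = -19*27 = -513)
B = -143 (B = 11*(-13) = -143)
O(R, g) = 999 (O(R, g) = 486 - 1*(-513) = 486 + 513 = 999)
1/O(B, f(-2, -12)) = 1/999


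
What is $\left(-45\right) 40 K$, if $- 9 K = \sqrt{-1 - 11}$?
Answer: $400 i \sqrt{3} \approx 692.82 i$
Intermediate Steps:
$K = - \frac{2 i \sqrt{3}}{9}$ ($K = - \frac{\sqrt{-1 - 11}}{9} = - \frac{\sqrt{-12}}{9} = - \frac{2 i \sqrt{3}}{9} \approx - 0.3849 i$)
$\left(-45\right) 40 K = \left(-45\right) 40 \left(- \frac{2 i \sqrt{3}}{9}\right) = - 1800 \left(- \frac{2 i \sqrt{3}}{9}\right) = 400 i \sqrt{3}$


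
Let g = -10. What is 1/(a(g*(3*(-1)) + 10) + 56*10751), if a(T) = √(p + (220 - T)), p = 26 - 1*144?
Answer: 301028/181235713537 - √62/362471427074 ≈ 1.6610e-6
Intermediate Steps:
p = -118 (p = 26 - 144 = -118)
a(T) = √(102 - T) (a(T) = √(-118 + (220 - T)) = √(102 - T))
1/(a(g*(3*(-1)) + 10) + 56*10751) = 1/(√(102 - (-30*(-1) + 10)) + 56*10751) = 1/(√(102 - (-10*(-3) + 10)) + 602056) = 1/(√(102 - (30 + 10)) + 602056) = 1/(√(102 - 1*40) + 602056) = 1/(√(102 - 40) + 602056) = 1/(√62 + 602056) = 1/(602056 + √62)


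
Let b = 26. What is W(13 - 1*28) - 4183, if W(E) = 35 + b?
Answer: -4122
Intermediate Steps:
W(E) = 61 (W(E) = 35 + 26 = 61)
W(13 - 1*28) - 4183 = 61 - 4183 = -4122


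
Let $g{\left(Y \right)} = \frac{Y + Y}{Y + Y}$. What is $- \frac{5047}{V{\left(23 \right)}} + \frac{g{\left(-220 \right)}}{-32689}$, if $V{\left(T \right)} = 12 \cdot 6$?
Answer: $- \frac{164981455}{2353608} \approx -70.097$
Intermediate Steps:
$V{\left(T \right)} = 72$
$g{\left(Y \right)} = 1$ ($g{\left(Y \right)} = \frac{2 Y}{2 Y} = 2 Y \frac{1}{2 Y} = 1$)
$- \frac{5047}{V{\left(23 \right)}} + \frac{g{\left(-220 \right)}}{-32689} = - \frac{5047}{72} + 1 \frac{1}{-32689} = \left(-5047\right) \frac{1}{72} + 1 \left(- \frac{1}{32689}\right) = - \frac{5047}{72} - \frac{1}{32689} = - \frac{164981455}{2353608}$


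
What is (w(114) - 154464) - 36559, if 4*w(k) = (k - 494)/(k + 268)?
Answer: -72970881/382 ≈ -1.9102e+5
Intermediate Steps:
w(k) = (-494 + k)/(4*(268 + k)) (w(k) = ((k - 494)/(k + 268))/4 = ((-494 + k)/(268 + k))/4 = (-494 + k)/(4*(268 + k)))
(w(114) - 154464) - 36559 = ((-494 + 114)/(4*(268 + 114)) - 154464) - 36559 = ((¼)*(-380)/382 - 154464) - 36559 = ((¼)*(1/382)*(-380) - 154464) - 36559 = (-95/382 - 154464) - 36559 = -59005343/382 - 36559 = -72970881/382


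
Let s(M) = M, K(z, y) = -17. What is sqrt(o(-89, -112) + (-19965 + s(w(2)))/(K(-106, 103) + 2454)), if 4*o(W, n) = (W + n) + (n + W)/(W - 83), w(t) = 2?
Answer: I*sqrt(10216773650761)/419164 ≈ 7.6256*I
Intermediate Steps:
o(W, n) = W/4 + n/4 + (W + n)/(4*(-83 + W)) (o(W, n) = ((W + n) + (n + W)/(W - 83))/4 = ((W + n) + (W + n)/(-83 + W))/4 = (W + n + (W + n)/(-83 + W))/4 = W/4 + n/4 + (W + n)/(4*(-83 + W)))
sqrt(o(-89, -112) + (-19965 + s(w(2)))/(K(-106, 103) + 2454)) = sqrt(((-89)**2 - 82*(-89) - 82*(-112) - 89*(-112))/(4*(-83 - 89)) + (-19965 + 2)/(-17 + 2454)) = sqrt((1/4)*(7921 + 7298 + 9184 + 9968)/(-172) - 19963/2437) = sqrt((1/4)*(-1/172)*34371 - 19963*1/2437) = sqrt(-34371/688 - 19963/2437) = sqrt(-97496671/1676656) = I*sqrt(10216773650761)/419164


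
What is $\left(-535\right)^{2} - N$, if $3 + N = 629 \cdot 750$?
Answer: $-185522$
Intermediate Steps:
$N = 471747$ ($N = -3 + 629 \cdot 750 = -3 + 471750 = 471747$)
$\left(-535\right)^{2} - N = \left(-535\right)^{2} - 471747 = 286225 - 471747 = -185522$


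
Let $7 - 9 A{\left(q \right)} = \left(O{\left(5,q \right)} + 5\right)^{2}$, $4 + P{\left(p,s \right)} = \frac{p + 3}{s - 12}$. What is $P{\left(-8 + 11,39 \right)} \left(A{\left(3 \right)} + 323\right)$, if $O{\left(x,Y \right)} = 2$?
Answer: $- \frac{32470}{27} \approx -1202.6$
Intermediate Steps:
$P{\left(p,s \right)} = -4 + \frac{3 + p}{-12 + s}$ ($P{\left(p,s \right)} = -4 + \frac{p + 3}{s - 12} = -4 + \frac{3 + p}{-12 + s}$)
$A{\left(q \right)} = - \frac{14}{3}$ ($A{\left(q \right)} = \frac{7}{9} - \frac{\left(2 + 5\right)^{2}}{9} = \frac{7}{9} - \frac{7^{2}}{9} = \frac{7}{9} - \frac{49}{9} = - \frac{14}{3}$)
$P{\left(-8 + 11,39 \right)} \left(A{\left(3 \right)} + 323\right) = \frac{51 + \left(-8 + 11\right) - 156}{-12 + 39} \left(- \frac{14}{3} + 323\right) = \frac{51 + 3 - 156}{27} \cdot \frac{955}{3} = \frac{1}{27} \left(-102\right) \frac{955}{3} = \left(- \frac{34}{9}\right) \frac{955}{3} = - \frac{32470}{27}$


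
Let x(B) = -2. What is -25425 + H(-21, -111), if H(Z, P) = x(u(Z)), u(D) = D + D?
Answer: -25427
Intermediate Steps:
u(D) = 2*D
H(Z, P) = -2
-25425 + H(-21, -111) = -25425 - 2 = -25427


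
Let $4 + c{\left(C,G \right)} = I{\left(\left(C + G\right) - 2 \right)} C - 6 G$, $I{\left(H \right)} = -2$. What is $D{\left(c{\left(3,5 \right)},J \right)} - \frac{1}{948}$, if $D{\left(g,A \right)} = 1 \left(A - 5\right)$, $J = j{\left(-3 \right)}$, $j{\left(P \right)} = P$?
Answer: $- \frac{7585}{948} \approx -8.0011$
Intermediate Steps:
$c{\left(C,G \right)} = -4 - 6 G - 2 C$ ($c{\left(C,G \right)} = -4 - \left(2 C + 6 G\right) = -4 - 6 G - 2 C$)
$J = -3$
$D{\left(g,A \right)} = -5 + A$ ($D{\left(g,A \right)} = 1 \left(-5 + A\right) = -5 + A$)
$D{\left(c{\left(3,5 \right)},J \right)} - \frac{1}{948} = \left(-5 - 3\right) - \frac{1}{948} = -8 - \frac{1}{948} = - \frac{7585}{948}$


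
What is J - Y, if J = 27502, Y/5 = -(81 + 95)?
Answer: 28382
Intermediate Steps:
Y = -880 (Y = 5*(-(81 + 95)) = 5*(-1*176) = 5*(-176) = -880)
J - Y = 27502 - 1*(-880) = 27502 + 880 = 28382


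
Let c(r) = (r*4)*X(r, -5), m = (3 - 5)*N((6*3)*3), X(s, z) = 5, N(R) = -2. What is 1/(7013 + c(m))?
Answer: 1/7093 ≈ 0.00014098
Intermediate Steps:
m = 4 (m = (3 - 5)*(-2) = -2*(-2) = 4)
c(r) = 20*r (c(r) = (r*4)*5 = (4*r)*5 = 20*r)
1/(7013 + c(m)) = 1/(7013 + 20*4) = 1/(7013 + 80) = 1/7093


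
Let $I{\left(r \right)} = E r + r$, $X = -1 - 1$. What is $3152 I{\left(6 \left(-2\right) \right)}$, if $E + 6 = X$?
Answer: $264768$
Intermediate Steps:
$X = -2$
$E = -8$ ($E = -6 - 2 = -8$)
$I{\left(r \right)} = - 7 r$ ($I{\left(r \right)} = - 8 r + r = - 7 r$)
$3152 I{\left(6 \left(-2\right) \right)} = 3152 \left(- 7 \cdot 6 \left(-2\right)\right) = 3152 \left(\left(-7\right) \left(-12\right)\right) = 3152 \cdot 84 = 264768$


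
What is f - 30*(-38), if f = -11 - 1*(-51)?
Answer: 1180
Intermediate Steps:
f = 40 (f = -11 + 51 = 40)
f - 30*(-38) = 40 - 30*(-38) = 40 + 1140 = 1180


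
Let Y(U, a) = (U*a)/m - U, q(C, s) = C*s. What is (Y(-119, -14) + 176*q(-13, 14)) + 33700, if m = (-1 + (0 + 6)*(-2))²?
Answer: 303669/169 ≈ 1796.9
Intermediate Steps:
m = 169 (m = (-1 + 6*(-2))² = (-1 - 12)² = (-13)² = 169)
Y(U, a) = -U + U*a/169 (Y(U, a) = (U*a)/169 - U = (U*a)*(1/169) - U = U*a/169 - U = -U + U*a/169)
(Y(-119, -14) + 176*q(-13, 14)) + 33700 = ((1/169)*(-119)*(-169 - 14) + 176*(-13*14)) + 33700 = ((1/169)*(-119)*(-183) + 176*(-182)) + 33700 = (21777/169 - 32032) + 33700 = -5391631/169 + 33700 = 303669/169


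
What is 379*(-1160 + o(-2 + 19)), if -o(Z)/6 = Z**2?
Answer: -1096826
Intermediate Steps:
o(Z) = -6*Z**2
379*(-1160 + o(-2 + 19)) = 379*(-1160 - 6*(-2 + 19)**2) = 379*(-1160 - 6*17**2) = 379*(-1160 - 6*289) = 379*(-1160 - 1734) = 379*(-2894) = -1096826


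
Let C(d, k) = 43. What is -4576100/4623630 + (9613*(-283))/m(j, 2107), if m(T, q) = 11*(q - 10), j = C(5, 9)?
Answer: -38436500659/323191737 ≈ -118.93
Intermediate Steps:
j = 43
m(T, q) = -110 + 11*q (m(T, q) = 11*(-10 + q) = -110 + 11*q)
-4576100/4623630 + (9613*(-283))/m(j, 2107) = -4576100/4623630 + (9613*(-283))/(-110 + 11*2107) = -4576100*1/4623630 - 2720479/(-110 + 23177) = -457610/462363 - 2720479/23067 = -38436500659/323191737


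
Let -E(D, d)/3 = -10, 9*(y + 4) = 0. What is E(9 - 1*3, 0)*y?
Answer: -120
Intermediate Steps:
y = -4 (y = -4 + (1/9)*0 = -4 + 0 = -4)
E(D, d) = 30 (E(D, d) = -3*(-10) = 30)
E(9 - 1*3, 0)*y = 30*(-4) = -120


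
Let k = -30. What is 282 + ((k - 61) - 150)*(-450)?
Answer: 108732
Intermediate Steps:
282 + ((k - 61) - 150)*(-450) = 282 + ((-30 - 61) - 150)*(-450) = 282 + (-91 - 150)*(-450) = 282 - 241*(-450) = 282 + 108450 = 108732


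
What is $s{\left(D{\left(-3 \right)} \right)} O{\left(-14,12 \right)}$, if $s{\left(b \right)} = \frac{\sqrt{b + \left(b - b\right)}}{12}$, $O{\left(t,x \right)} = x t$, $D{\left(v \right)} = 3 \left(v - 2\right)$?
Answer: $- 14 i \sqrt{15} \approx - 54.222 i$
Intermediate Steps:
$D{\left(v \right)} = -6 + 3 v$ ($D{\left(v \right)} = 3 \left(-2 + v\right) = -6 + 3 v$)
$O{\left(t,x \right)} = t x$
$s{\left(b \right)} = \frac{\sqrt{b}}{12}$ ($s{\left(b \right)} = \sqrt{b + 0} \cdot \frac{1}{12} = \sqrt{b} \frac{1}{12} = \frac{\sqrt{b}}{12}$)
$s{\left(D{\left(-3 \right)} \right)} O{\left(-14,12 \right)} = \frac{\sqrt{-6 + 3 \left(-3\right)}}{12} \left(\left(-14\right) 12\right) = \frac{\sqrt{-6 - 9}}{12} \left(-168\right) = \frac{\sqrt{-15}}{12} \left(-168\right) = \frac{i \sqrt{15}}{12} \left(-168\right) = - 14 i \sqrt{15}$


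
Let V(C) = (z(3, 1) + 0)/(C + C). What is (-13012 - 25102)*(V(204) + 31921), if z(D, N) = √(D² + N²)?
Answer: -1216636994 - 1121*√10/12 ≈ -1.2166e+9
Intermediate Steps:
V(C) = √10/(2*C) (V(C) = (√(3² + 1²) + 0)/(C + C) = (√(9 + 1) + 0)/((2*C)) = (1/(2*C))*(√10 + 0) = (1/(2*C))*√10 = √10/(2*C))
(-13012 - 25102)*(V(204) + 31921) = (-13012 - 25102)*((½)*√10/204 + 31921) = -38114*((½)*√10*(1/204) + 31921) = -38114*(√10/408 + 31921) = -38114*(31921 + √10/408) = -1216636994 - 1121*√10/12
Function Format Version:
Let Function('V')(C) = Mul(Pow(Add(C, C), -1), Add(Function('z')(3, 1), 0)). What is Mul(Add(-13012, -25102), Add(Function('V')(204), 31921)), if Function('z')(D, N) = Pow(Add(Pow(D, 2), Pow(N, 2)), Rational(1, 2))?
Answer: Add(-1216636994, Mul(Rational(-1121, 12), Pow(10, Rational(1, 2)))) ≈ -1.2166e+9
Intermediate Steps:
Function('V')(C) = Mul(Rational(1, 2), Pow(10, Rational(1, 2)), Pow(C, -1)) (Function('V')(C) = Mul(Pow(Add(C, C), -1), Add(Pow(Add(Pow(3, 2), Pow(1, 2)), Rational(1, 2)), 0)) = Mul(Pow(Mul(2, C), -1), Add(Pow(Add(9, 1), Rational(1, 2)), 0)) = Mul(Mul(Rational(1, 2), Pow(C, -1)), Add(Pow(10, Rational(1, 2)), 0)) = Mul(Mul(Rational(1, 2), Pow(C, -1)), Pow(10, Rational(1, 2))) = Mul(Rational(1, 2), Pow(10, Rational(1, 2)), Pow(C, -1)))
Mul(Add(-13012, -25102), Add(Function('V')(204), 31921)) = Mul(Add(-13012, -25102), Add(Mul(Rational(1, 2), Pow(10, Rational(1, 2)), Pow(204, -1)), 31921)) = Mul(-38114, Add(Mul(Rational(1, 2), Pow(10, Rational(1, 2)), Rational(1, 204)), 31921)) = Mul(-38114, Add(Mul(Rational(1, 408), Pow(10, Rational(1, 2))), 31921)) = Mul(-38114, Add(31921, Mul(Rational(1, 408), Pow(10, Rational(1, 2))))) = Add(-1216636994, Mul(Rational(-1121, 12), Pow(10, Rational(1, 2))))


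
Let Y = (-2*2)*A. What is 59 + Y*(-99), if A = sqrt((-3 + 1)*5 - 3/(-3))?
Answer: 59 + 1188*I ≈ 59.0 + 1188.0*I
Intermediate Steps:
A = 3*I (A = sqrt(-2*5 - 3*(-1/3)) = sqrt(-10 + 1) = sqrt(-9) = 3*I ≈ 3.0*I)
Y = -12*I (Y = (-2*2)*(3*I) = -12*I ≈ -12.0*I)
59 + Y*(-99) = 59 - 12*I*(-99) = 59 + 1188*I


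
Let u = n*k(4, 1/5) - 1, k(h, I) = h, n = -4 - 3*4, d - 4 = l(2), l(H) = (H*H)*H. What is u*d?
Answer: -780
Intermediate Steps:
l(H) = H³ (l(H) = H²*H = H³)
d = 12 (d = 4 + 2³ = 4 + 8 = 12)
n = -16 (n = -4 - 12 = -16)
u = -65 (u = -16*4 - 1 = -64 - 1 = -65)
u*d = -65*12 = -780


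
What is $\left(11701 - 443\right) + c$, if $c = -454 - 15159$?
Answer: $-4355$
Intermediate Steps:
$c = -15613$ ($c = -454 - 15159 = -15613$)
$\left(11701 - 443\right) + c = \left(11701 - 443\right) - 15613 = 11258 - 15613 = -4355$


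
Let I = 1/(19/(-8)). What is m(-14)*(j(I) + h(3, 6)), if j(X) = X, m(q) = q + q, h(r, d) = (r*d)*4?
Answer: -38080/19 ≈ -2004.2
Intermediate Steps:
h(r, d) = 4*d*r (h(r, d) = (d*r)*4 = 4*d*r)
I = -8/19 (I = 1/(19*(-1/8)) = 1/(-19/8) = -8/19 ≈ -0.42105)
m(q) = 2*q
m(-14)*(j(I) + h(3, 6)) = (2*(-14))*(-8/19 + 4*6*3) = -28*(-8/19 + 72) = -28*1360/19 = -38080/19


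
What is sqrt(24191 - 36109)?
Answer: I*sqrt(11918) ≈ 109.17*I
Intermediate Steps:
sqrt(24191 - 36109) = sqrt(-11918) = I*sqrt(11918)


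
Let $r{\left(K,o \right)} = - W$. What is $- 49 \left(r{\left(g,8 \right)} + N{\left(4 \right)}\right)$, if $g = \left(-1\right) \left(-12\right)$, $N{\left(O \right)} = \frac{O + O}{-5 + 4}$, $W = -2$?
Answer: $294$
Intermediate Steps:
$N{\left(O \right)} = - 2 O$ ($N{\left(O \right)} = \frac{2 O}{-1} = 2 O \left(-1\right) = - 2 O$)
$g = 12$
$r{\left(K,o \right)} = 2$ ($r{\left(K,o \right)} = \left(-1\right) \left(-2\right) = 2$)
$- 49 \left(r{\left(g,8 \right)} + N{\left(4 \right)}\right) = - 49 \left(2 - 8\right) = \left(-49\right) \left(-6\right) = 294$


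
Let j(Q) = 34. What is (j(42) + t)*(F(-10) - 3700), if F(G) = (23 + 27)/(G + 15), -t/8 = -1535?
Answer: -45438660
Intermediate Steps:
t = 12280 (t = -8*(-1535) = 12280)
F(G) = 50/(15 + G)
(j(42) + t)*(F(-10) - 3700) = (34 + 12280)*(50/(15 - 10) - 3700) = 12314*(50/5 - 3700) = 12314*(50*(1/5) - 3700) = 12314*(10 - 3700) = 12314*(-3690) = -45438660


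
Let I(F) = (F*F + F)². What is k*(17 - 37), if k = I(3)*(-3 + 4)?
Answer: -2880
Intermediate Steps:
I(F) = (F + F²)² (I(F) = (F² + F)² = (F + F²)²)
k = 144 (k = (3²*(1 + 3)²)*(-3 + 4) = (9*4²)*1 = (9*16)*1 = 144*1 = 144)
k*(17 - 37) = 144*(17 - 37) = 144*(-20) = -2880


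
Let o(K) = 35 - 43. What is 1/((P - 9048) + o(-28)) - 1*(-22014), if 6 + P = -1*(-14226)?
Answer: 113680297/5164 ≈ 22014.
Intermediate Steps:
P = 14220 (P = -6 - 1*(-14226) = -6 + 14226 = 14220)
o(K) = -8
1/((P - 9048) + o(-28)) - 1*(-22014) = 1/((14220 - 9048) - 8) - 1*(-22014) = 1/(5172 - 8) + 22014 = 1/5164 + 22014 = 113680297/5164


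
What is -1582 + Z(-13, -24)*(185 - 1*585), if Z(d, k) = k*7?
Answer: 65618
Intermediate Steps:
Z(d, k) = 7*k
-1582 + Z(-13, -24)*(185 - 1*585) = -1582 + (7*(-24))*(185 - 1*585) = -1582 - 168*(185 - 585) = -1582 - 168*(-400) = -1582 + 67200 = 65618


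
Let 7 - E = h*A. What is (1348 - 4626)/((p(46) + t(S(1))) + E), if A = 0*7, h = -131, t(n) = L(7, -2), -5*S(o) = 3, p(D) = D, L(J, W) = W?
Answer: -3278/51 ≈ -64.275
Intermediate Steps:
S(o) = -⅗ (S(o) = -⅕*3 = -⅗)
t(n) = -2
A = 0
E = 7 (E = 7 - (-131)*0 = 7 - 1*0 = 7 + 0 = 7)
(1348 - 4626)/((p(46) + t(S(1))) + E) = (1348 - 4626)/((46 - 2) + 7) = -3278/(44 + 7) = -3278/51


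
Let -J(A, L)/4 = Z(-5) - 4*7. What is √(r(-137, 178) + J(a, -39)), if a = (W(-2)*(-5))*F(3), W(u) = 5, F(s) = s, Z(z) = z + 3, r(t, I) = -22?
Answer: 7*√2 ≈ 9.8995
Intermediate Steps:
Z(z) = 3 + z
a = -75 (a = (5*(-5))*3 = -25*3 = -75)
J(A, L) = 120 (J(A, L) = -4*((3 - 5) - 4*7) = -4*(-2 - 28) = -4*(-30) = 120)
√(r(-137, 178) + J(a, -39)) = √(-22 + 120) = √98 = 7*√2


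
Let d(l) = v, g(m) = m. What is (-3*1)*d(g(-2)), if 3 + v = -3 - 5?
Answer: 33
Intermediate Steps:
v = -11 (v = -3 + (-3 - 5) = -3 - 8 = -11)
d(l) = -11
(-3*1)*d(g(-2)) = -3*1*(-11) = -3*(-11) = 33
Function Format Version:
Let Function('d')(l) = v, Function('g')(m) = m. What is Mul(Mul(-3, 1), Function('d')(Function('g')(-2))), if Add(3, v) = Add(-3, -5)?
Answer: 33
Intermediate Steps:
v = -11 (v = Add(-3, Add(-3, -5)) = Add(-3, -8) = -11)
Function('d')(l) = -11
Mul(Mul(-3, 1), Function('d')(Function('g')(-2))) = Mul(Mul(-3, 1), -11) = Mul(-3, -11) = 33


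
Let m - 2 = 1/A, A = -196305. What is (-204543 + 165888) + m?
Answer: -7587777166/196305 ≈ -38653.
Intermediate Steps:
m = 392609/196305 (m = 2 + 1/(-196305) = 2 - 1/196305 = 392609/196305 ≈ 2.0000)
(-204543 + 165888) + m = (-204543 + 165888) + 392609/196305 = -38655 + 392609/196305 = -7587777166/196305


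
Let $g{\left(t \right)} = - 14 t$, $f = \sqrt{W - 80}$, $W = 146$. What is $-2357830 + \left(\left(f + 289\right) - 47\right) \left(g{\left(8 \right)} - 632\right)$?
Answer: $-2537878 - 744 \sqrt{66} \approx -2.5439 \cdot 10^{6}$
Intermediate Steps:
$f = \sqrt{66}$ ($f = \sqrt{146 - 80} = \sqrt{66} \approx 8.124$)
$-2357830 + \left(\left(f + 289\right) - 47\right) \left(g{\left(8 \right)} - 632\right) = -2357830 + \left(\left(\sqrt{66} + 289\right) - 47\right) \left(\left(-14\right) 8 - 632\right) = -2357830 + \left(\left(289 + \sqrt{66}\right) - 47\right) \left(-112 - 632\right) = -2357830 + \left(242 + \sqrt{66}\right) \left(-744\right) = -2357830 - \left(180048 + 744 \sqrt{66}\right) = -2537878 - 744 \sqrt{66}$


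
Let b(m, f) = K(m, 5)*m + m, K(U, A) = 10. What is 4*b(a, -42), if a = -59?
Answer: -2596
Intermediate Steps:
b(m, f) = 11*m (b(m, f) = 10*m + m = 11*m)
4*b(a, -42) = 4*(11*(-59)) = 4*(-649) = -2596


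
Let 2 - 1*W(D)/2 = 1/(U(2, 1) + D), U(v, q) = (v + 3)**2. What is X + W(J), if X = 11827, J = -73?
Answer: 283945/24 ≈ 11831.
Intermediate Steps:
U(v, q) = (3 + v)**2
W(D) = 4 - 2/(25 + D) (W(D) = 4 - 2/((3 + 2)**2 + D) = 4 - 2/(5**2 + D) = 4 - 2/(25 + D))
X + W(J) = 11827 + 2*(49 + 2*(-73))/(25 - 73) = 11827 + 2*(49 - 146)/(-48) = 11827 + 2*(-1/48)*(-97) = 11827 + 97/24 = 283945/24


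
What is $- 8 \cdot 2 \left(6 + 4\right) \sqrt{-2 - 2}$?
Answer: $- 320 i \approx - 320.0 i$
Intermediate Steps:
$- 8 \cdot 2 \left(6 + 4\right) \sqrt{-2 - 2} = - 8 \cdot 2 \cdot 10 \sqrt{-4} = \left(-8\right) 20 \cdot 2 i = - 160 \cdot 2 i = - 320 i$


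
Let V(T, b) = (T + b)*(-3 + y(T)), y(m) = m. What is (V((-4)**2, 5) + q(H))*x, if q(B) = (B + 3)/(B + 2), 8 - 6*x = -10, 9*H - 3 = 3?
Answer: 6585/8 ≈ 823.13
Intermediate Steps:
H = 2/3 (H = 1/3 + (1/9)*3 = 1/3 + 1/3 = 2/3 ≈ 0.66667)
x = 3 (x = 4/3 - 1/6*(-10) = 4/3 + 5/3 = 3)
V(T, b) = (-3 + T)*(T + b) (V(T, b) = (T + b)*(-3 + T) = (-3 + T)*(T + b))
q(B) = (3 + B)/(2 + B)
(V((-4)**2, 5) + q(H))*x = ((((-4)**2)**2 - 3*(-4)**2 - 3*5 + (-4)**2*5) + (3 + 2/3)/(2 + 2/3))*3 = ((16**2 - 3*16 - 15 + 16*5) + (11/3)/(8/3))*3 = ((256 - 48 - 15 + 80) + (3/8)*(11/3))*3 = (273 + 11/8)*3 = (2195/8)*3 = 6585/8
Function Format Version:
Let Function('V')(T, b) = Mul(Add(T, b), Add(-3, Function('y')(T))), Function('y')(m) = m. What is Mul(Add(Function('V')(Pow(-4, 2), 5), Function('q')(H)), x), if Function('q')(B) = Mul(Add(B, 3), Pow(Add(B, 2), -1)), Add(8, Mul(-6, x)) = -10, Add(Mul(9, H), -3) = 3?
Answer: Rational(6585, 8) ≈ 823.13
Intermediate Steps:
H = Rational(2, 3) (H = Add(Rational(1, 3), Mul(Rational(1, 9), 3)) = Add(Rational(1, 3), Rational(1, 3)) = Rational(2, 3) ≈ 0.66667)
x = 3 (x = Add(Rational(4, 3), Mul(Rational(-1, 6), -10)) = Add(Rational(4, 3), Rational(5, 3)) = 3)
Function('V')(T, b) = Mul(Add(-3, T), Add(T, b)) (Function('V')(T, b) = Mul(Add(T, b), Add(-3, T)) = Mul(Add(-3, T), Add(T, b)))
Function('q')(B) = Mul(Pow(Add(2, B), -1), Add(3, B)) (Function('q')(B) = Mul(Add(3, B), Pow(Add(2, B), -1)) = Mul(Pow(Add(2, B), -1), Add(3, B)))
Mul(Add(Function('V')(Pow(-4, 2), 5), Function('q')(H)), x) = Mul(Add(Add(Pow(Pow(-4, 2), 2), Mul(-3, Pow(-4, 2)), Mul(-3, 5), Mul(Pow(-4, 2), 5)), Mul(Pow(Add(2, Rational(2, 3)), -1), Add(3, Rational(2, 3)))), 3) = Mul(Add(Add(Pow(16, 2), Mul(-3, 16), -15, Mul(16, 5)), Mul(Pow(Rational(8, 3), -1), Rational(11, 3))), 3) = Mul(Add(Add(256, -48, -15, 80), Mul(Rational(3, 8), Rational(11, 3))), 3) = Mul(Add(273, Rational(11, 8)), 3) = Mul(Rational(2195, 8), 3) = Rational(6585, 8)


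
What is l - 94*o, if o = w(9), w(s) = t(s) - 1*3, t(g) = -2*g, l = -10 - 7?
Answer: 1957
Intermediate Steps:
l = -17
w(s) = -3 - 2*s (w(s) = -2*s - 1*3 = -2*s - 3 = -3 - 2*s)
o = -21 (o = -3 - 2*9 = -3 - 18 = -21)
l - 94*o = -17 - 94*(-21) = -17 + 1974 = 1957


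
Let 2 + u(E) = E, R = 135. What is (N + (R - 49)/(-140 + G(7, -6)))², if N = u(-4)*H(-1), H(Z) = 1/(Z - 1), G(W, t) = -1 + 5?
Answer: 25921/4624 ≈ 5.6058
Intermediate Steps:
G(W, t) = 4
u(E) = -2 + E
H(Z) = 1/(-1 + Z)
N = 3 (N = (-2 - 4)/(-1 - 1) = -6/(-2) = -6*(-½) = 3)
(N + (R - 49)/(-140 + G(7, -6)))² = (3 + (135 - 49)/(-140 + 4))² = (3 + 86/(-136))² = (3 + 86*(-1/136))² = (3 - 43/68)² = (161/68)² = 25921/4624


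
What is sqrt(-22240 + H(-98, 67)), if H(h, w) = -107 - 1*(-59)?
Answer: 4*I*sqrt(1393) ≈ 149.29*I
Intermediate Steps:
H(h, w) = -48 (H(h, w) = -107 + 59 = -48)
sqrt(-22240 + H(-98, 67)) = sqrt(-22240 - 48) = sqrt(-22288) = 4*I*sqrt(1393)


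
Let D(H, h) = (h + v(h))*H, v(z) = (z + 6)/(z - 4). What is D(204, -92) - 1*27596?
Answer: -184725/4 ≈ -46181.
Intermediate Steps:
v(z) = (6 + z)/(-4 + z)
D(H, h) = H*(h + (6 + h)/(-4 + h)) (D(H, h) = (h + (6 + h)/(-4 + h))*H = H*(h + (6 + h)/(-4 + h)))
D(204, -92) - 1*27596 = 204*(6 - 92 - 92*(-4 - 92))/(-4 - 92) - 1*27596 = 204*(6 - 92 - 92*(-96))/(-96) - 27596 = 204*(-1/96)*(6 - 92 + 8832) - 27596 = 204*(-1/96)*8746 - 27596 = -74341/4 - 27596 = -184725/4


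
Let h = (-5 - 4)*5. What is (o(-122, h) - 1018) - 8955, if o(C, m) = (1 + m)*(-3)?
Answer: -9841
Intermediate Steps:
h = -45 (h = -9*5 = -45)
o(C, m) = -3 - 3*m
(o(-122, h) - 1018) - 8955 = ((-3 - 3*(-45)) - 1018) - 8955 = ((-3 + 135) - 1018) - 8955 = (132 - 1018) - 8955 = -886 - 8955 = -9841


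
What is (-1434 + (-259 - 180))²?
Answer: 3508129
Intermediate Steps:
(-1434 + (-259 - 180))² = (-1434 - 439)² = (-1873)² = 3508129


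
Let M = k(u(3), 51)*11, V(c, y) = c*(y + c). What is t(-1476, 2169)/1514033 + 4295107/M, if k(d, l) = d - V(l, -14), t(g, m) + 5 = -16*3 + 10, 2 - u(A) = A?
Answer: -6502934629555/31443437344 ≈ -206.81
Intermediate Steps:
u(A) = 2 - A
t(g, m) = -43 (t(g, m) = -5 + (-16*3 + 10) = -5 + (-48 + 10) = -5 - 38 = -43)
V(c, y) = c*(c + y)
k(d, l) = d - l*(-14 + l) (k(d, l) = d - l*(l - 14) = d - l*(-14 + l))
M = -20768 (M = ((2 - 1*3) - 1*51*(-14 + 51))*11 = ((2 - 3) - 1*51*37)*11 = (-1 - 1887)*11 = -1888*11 = -20768)
t(-1476, 2169)/1514033 + 4295107/M = -43/1514033 + 4295107/(-20768) = -43*1/1514033 + 4295107*(-1/20768) = -43/1514033 - 4295107/20768 = -6502934629555/31443437344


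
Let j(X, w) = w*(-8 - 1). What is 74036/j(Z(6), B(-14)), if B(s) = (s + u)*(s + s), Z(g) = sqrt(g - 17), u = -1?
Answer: -18509/945 ≈ -19.586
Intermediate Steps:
Z(g) = sqrt(-17 + g)
B(s) = 2*s*(-1 + s) (B(s) = (s - 1)*(s + s) = (-1 + s)*(2*s) = 2*s*(-1 + s))
j(X, w) = -9*w (j(X, w) = w*(-9) = -9*w)
74036/j(Z(6), B(-14)) = 74036/((-18*(-14)*(-1 - 14))) = 74036/((-18*(-14)*(-15))) = 74036/((-9*420)) = 74036/(-3780) = 74036*(-1/3780) = -18509/945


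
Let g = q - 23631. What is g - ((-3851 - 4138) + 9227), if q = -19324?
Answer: -44193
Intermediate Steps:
g = -42955 (g = -19324 - 23631 = -42955)
g - ((-3851 - 4138) + 9227) = -42955 - ((-3851 - 4138) + 9227) = -42955 - (-7989 + 9227) = -42955 - 1*1238 = -42955 - 1238 = -44193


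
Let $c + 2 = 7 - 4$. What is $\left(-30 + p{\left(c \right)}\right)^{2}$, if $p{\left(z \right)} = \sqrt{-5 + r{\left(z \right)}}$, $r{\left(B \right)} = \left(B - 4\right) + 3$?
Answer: $\left(30 - i \sqrt{5}\right)^{2} \approx 895.0 - 134.16 i$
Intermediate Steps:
$c = 1$ ($c = -2 + \left(7 - 4\right) = -2 + 3 = 1$)
$r{\left(B \right)} = -1 + B$ ($r{\left(B \right)} = \left(-4 + B\right) + 3 = -1 + B$)
$p{\left(z \right)} = \sqrt{-6 + z}$ ($p{\left(z \right)} = \sqrt{-5 + \left(-1 + z\right)} = \sqrt{-6 + z}$)
$\left(-30 + p{\left(c \right)}\right)^{2} = \left(-30 + \sqrt{-6 + 1}\right)^{2} = \left(-30 + \sqrt{-5}\right)^{2} = \left(-30 + i \sqrt{5}\right)^{2}$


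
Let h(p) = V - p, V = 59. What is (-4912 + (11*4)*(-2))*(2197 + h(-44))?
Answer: -11500000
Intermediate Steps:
h(p) = 59 - p
(-4912 + (11*4)*(-2))*(2197 + h(-44)) = (-4912 + (11*4)*(-2))*(2197 + (59 - 1*(-44))) = (-4912 + 44*(-2))*(2197 + (59 + 44)) = (-4912 - 88)*(2197 + 103) = -5000*2300 = -11500000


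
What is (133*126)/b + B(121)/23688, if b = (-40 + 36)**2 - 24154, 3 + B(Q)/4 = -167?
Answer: -318964/441189 ≈ -0.72296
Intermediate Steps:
B(Q) = -680 (B(Q) = -12 + 4*(-167) = -12 - 668 = -680)
b = -24138 (b = (-4)**2 - 24154 = 16 - 24154 = -24138)
(133*126)/b + B(121)/23688 = (133*126)/(-24138) - 680/23688 = 16758*(-1/24138) - 680*1/23688 = -931/1341 - 85/2961 = -318964/441189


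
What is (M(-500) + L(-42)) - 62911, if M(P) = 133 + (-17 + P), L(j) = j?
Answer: -63337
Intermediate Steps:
M(P) = 116 + P
(M(-500) + L(-42)) - 62911 = ((116 - 500) - 42) - 62911 = (-384 - 42) - 62911 = -426 - 62911 = -63337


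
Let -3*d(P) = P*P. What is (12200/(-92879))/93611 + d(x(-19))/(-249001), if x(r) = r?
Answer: 3129599644309/6494814647031207 ≈ 0.00048186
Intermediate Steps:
d(P) = -P²/3 (d(P) = -P*P/3 = -P²/3)
(12200/(-92879))/93611 + d(x(-19))/(-249001) = (12200/(-92879))/93611 - ⅓*(-19)²/(-249001) = (12200*(-1/92879))*(1/93611) - ⅓*361*(-1/249001) = -12200/92879*1/93611 - 361/3*(-1/249001) = -12200/8694496069 + 361/747003 = 3129599644309/6494814647031207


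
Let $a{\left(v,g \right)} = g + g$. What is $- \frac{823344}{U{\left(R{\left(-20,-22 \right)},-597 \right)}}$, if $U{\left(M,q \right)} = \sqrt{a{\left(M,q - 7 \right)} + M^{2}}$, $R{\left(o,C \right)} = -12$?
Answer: $\frac{205836 i \sqrt{266}}{133} \approx 25241.0 i$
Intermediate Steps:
$a{\left(v,g \right)} = 2 g$
$U{\left(M,q \right)} = \sqrt{-14 + M^{2} + 2 q}$ ($U{\left(M,q \right)} = \sqrt{2 \left(q - 7\right) + M^{2}} = \sqrt{2 \left(-7 + q\right) + M^{2}} = \sqrt{\left(-14 + 2 q\right) + M^{2}} = \sqrt{-14 + M^{2} + 2 q}$)
$- \frac{823344}{U{\left(R{\left(-20,-22 \right)},-597 \right)}} = - \frac{823344}{\sqrt{-14 + \left(-12\right)^{2} + 2 \left(-597\right)}} = - \frac{823344}{\sqrt{-14 + 144 - 1194}} = - \frac{823344}{\sqrt{-1064}} = - \frac{823344}{2 i \sqrt{266}} = - 823344 \left(- \frac{i \sqrt{266}}{532}\right) = \frac{205836 i \sqrt{266}}{133}$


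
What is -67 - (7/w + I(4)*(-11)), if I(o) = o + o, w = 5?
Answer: 98/5 ≈ 19.600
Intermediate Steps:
I(o) = 2*o
-67 - (7/w + I(4)*(-11)) = -67 - (7/5 + (2*4)*(-11)) = -67 - (7*(⅕) + 8*(-11)) = -67 - (7/5 - 88) = -67 - 1*(-433/5) = -67 + 433/5 = 98/5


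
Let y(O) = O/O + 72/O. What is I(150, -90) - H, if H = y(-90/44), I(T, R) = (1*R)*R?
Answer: 40671/5 ≈ 8134.2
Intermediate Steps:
y(O) = 1 + 72/O
I(T, R) = R² (I(T, R) = R*R = R²)
H = -171/5 (H = (72 - 90/44)/((-90/44)) = (72 - 90*1/44)/((-90*1/44)) = (72 - 45/22)/(-45/22) = -22/45*1539/22 = -171/5 ≈ -34.200)
I(150, -90) - H = (-90)² - 1*(-171/5) = 8100 + 171/5 = 40671/5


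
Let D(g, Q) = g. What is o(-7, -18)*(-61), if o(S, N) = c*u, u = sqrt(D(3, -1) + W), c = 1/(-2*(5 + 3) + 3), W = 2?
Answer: 61*sqrt(5)/13 ≈ 10.492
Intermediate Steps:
c = -1/13 (c = 1/(-2*8 + 3) = 1/(-16 + 3) = 1/(-13) = -1/13 ≈ -0.076923)
u = sqrt(5) (u = sqrt(3 + 2) = sqrt(5) ≈ 2.2361)
o(S, N) = -sqrt(5)/13
o(-7, -18)*(-61) = -sqrt(5)/13*(-61) = 61*sqrt(5)/13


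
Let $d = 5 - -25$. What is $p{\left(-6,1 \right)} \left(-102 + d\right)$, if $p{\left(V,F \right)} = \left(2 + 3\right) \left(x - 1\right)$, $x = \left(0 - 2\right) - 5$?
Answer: $2880$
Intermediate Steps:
$x = -7$ ($x = -2 - 5 = -7$)
$p{\left(V,F \right)} = -40$ ($p{\left(V,F \right)} = \left(2 + 3\right) \left(-7 - 1\right) = 5 \left(-8\right) = -40$)
$d = 30$ ($d = 5 + 25 = 30$)
$p{\left(-6,1 \right)} \left(-102 + d\right) = - 40 \left(-102 + 30\right) = \left(-40\right) \left(-72\right) = 2880$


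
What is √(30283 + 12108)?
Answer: √42391 ≈ 205.89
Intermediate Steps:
√(30283 + 12108) = √42391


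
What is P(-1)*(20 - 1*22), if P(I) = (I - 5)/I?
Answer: -12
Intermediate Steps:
P(I) = (-5 + I)/I
P(-1)*(20 - 1*22) = ((-5 - 1)/(-1))*(20 - 1*22) = (-1*(-6))*(20 - 22) = 6*(-2) = -12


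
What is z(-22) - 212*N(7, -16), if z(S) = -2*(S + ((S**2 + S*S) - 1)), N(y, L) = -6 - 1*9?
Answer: 1290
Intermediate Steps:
N(y, L) = -15 (N(y, L) = -6 - 9 = -15)
z(S) = 2 - 4*S**2 - 2*S (z(S) = -2*(S + ((S**2 + S**2) - 1)) = -2*(S + (2*S**2 - 1)) = -2*(S + (-1 + 2*S**2)) = -2*(-1 + S + 2*S**2) = 2 - 4*S**2 - 2*S)
z(-22) - 212*N(7, -16) = (2 - 4*(-22)**2 - 2*(-22)) - 212*(-15) = (2 - 4*484 + 44) + 3180 = (2 - 1936 + 44) + 3180 = -1890 + 3180 = 1290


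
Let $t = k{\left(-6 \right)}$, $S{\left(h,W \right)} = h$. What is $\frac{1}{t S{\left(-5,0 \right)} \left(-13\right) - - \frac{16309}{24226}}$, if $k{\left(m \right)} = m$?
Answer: $- \frac{24226}{9431831} \approx -0.0025685$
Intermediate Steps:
$t = -6$
$\frac{1}{t S{\left(-5,0 \right)} \left(-13\right) - - \frac{16309}{24226}} = \frac{1}{\left(-6\right) \left(-5\right) \left(-13\right) - - \frac{16309}{24226}} = \frac{1}{30 \left(-13\right) - \left(-16309\right) \frac{1}{24226}} = \frac{1}{-390 - - \frac{16309}{24226}} = \frac{1}{-390 + \frac{16309}{24226}} = \frac{1}{- \frac{9431831}{24226}} = - \frac{24226}{9431831}$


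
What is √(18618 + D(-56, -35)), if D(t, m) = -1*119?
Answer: √18499 ≈ 136.01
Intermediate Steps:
D(t, m) = -119
√(18618 + D(-56, -35)) = √(18618 - 119) = √18499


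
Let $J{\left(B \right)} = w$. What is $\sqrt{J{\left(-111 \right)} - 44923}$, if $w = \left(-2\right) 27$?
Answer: $i \sqrt{44977} \approx 212.08 i$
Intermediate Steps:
$w = -54$
$J{\left(B \right)} = -54$
$\sqrt{J{\left(-111 \right)} - 44923} = \sqrt{-54 - 44923} = \sqrt{-44977} = i \sqrt{44977}$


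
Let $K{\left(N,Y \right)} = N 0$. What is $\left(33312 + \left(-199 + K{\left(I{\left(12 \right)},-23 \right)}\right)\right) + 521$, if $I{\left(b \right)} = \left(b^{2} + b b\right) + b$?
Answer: $33634$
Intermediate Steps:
$I{\left(b \right)} = b + 2 b^{2}$ ($I{\left(b \right)} = \left(b^{2} + b^{2}\right) + b = 2 b^{2} + b = b + 2 b^{2}$)
$K{\left(N,Y \right)} = 0$
$\left(33312 + \left(-199 + K{\left(I{\left(12 \right)},-23 \right)}\right)\right) + 521 = \left(33312 + \left(-199 + 0\right)\right) + 521 = \left(33312 - 199\right) + 521 = 33113 + 521 = 33634$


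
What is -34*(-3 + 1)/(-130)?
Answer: -34/65 ≈ -0.52308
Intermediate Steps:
-34*(-3 + 1)/(-130) = -(-17)*(-2)/65 = -34*1/65 = -34/65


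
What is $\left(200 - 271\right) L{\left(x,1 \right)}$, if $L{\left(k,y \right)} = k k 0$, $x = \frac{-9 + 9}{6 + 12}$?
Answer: $0$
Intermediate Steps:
$x = 0$ ($x = \frac{0}{18} = 0 \cdot \frac{1}{18} = 0$)
$L{\left(k,y \right)} = 0$ ($L{\left(k,y \right)} = k^{2} \cdot 0 = 0$)
$\left(200 - 271\right) L{\left(x,1 \right)} = \left(200 - 271\right) 0 = \left(-71\right) 0 = 0$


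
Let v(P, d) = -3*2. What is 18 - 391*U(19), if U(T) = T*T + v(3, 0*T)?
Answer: -138787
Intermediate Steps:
v(P, d) = -6
U(T) = -6 + T² (U(T) = T*T - 6 = T² - 6 = -6 + T²)
18 - 391*U(19) = 18 - 391*(-6 + 19²) = 18 - 391*(-6 + 361) = 18 - 391*355 = 18 - 138805 = -138787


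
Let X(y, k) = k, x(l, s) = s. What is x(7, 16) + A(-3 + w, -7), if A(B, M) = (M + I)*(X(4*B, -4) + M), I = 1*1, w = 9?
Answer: 82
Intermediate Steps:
I = 1
A(B, M) = (1 + M)*(-4 + M) (A(B, M) = (M + 1)*(-4 + M) = (1 + M)*(-4 + M))
x(7, 16) + A(-3 + w, -7) = 16 + (-4 + (-7)² - 3*(-7)) = 16 + (-4 + 49 + 21) = 16 + 66 = 82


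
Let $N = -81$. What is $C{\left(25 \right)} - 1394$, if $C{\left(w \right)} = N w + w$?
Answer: $-3394$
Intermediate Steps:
$C{\left(w \right)} = - 80 w$ ($C{\left(w \right)} = - 81 w + w = - 80 w$)
$C{\left(25 \right)} - 1394 = \left(-80\right) 25 - 1394 = -2000 - 1394 = -3394$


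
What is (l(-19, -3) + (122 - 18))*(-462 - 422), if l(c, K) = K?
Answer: -89284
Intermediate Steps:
(l(-19, -3) + (122 - 18))*(-462 - 422) = (-3 + (122 - 18))*(-462 - 422) = (-3 + 104)*(-884) = 101*(-884) = -89284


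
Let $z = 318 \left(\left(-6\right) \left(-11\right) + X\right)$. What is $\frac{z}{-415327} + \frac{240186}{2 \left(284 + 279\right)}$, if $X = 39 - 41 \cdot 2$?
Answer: $\frac{49873747629}{233829101} \approx 213.29$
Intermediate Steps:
$X = -43$ ($X = 39 - 82 = -43$)
$z = 7314$ ($z = 318 \left(\left(-6\right) \left(-11\right) - 43\right) = 318 \left(66 - 43\right) = 318 \cdot 23 = 7314$)
$\frac{z}{-415327} + \frac{240186}{2 \left(284 + 279\right)} = \frac{7314}{-415327} + \frac{240186}{2 \left(284 + 279\right)} = 7314 \left(- \frac{1}{415327}\right) + \frac{240186}{2 \cdot 563} = - \frac{7314}{415327} + \frac{240186}{1126} = - \frac{7314}{415327} + 240186 \cdot \frac{1}{1126} = - \frac{7314}{415327} + \frac{120093}{563} = \frac{49873747629}{233829101}$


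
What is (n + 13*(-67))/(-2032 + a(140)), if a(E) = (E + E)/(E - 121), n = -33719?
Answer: 109535/6388 ≈ 17.147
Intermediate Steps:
a(E) = 2*E/(-121 + E) (a(E) = (2*E)/(-121 + E) = 2*E/(-121 + E))
(n + 13*(-67))/(-2032 + a(140)) = (-33719 + 13*(-67))/(-2032 + 2*140/(-121 + 140)) = (-33719 - 871)/(-2032 + 2*140/19) = -34590/(-2032 + 2*140*(1/19)) = -34590/(-2032 + 280/19) = -34590/(-38328/19) = -34590*(-19/38328) = 109535/6388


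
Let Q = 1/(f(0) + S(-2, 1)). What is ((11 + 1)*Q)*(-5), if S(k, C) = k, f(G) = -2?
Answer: 15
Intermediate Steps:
Q = -1/4 (Q = 1/(-2 - 2) = 1/(-4) = -1/4 ≈ -0.25000)
((11 + 1)*Q)*(-5) = ((11 + 1)*(-1/4))*(-5) = (12*(-1/4))*(-5) = -3*(-5) = 15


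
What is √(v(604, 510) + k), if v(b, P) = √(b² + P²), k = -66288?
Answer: √(-66288 + 2*√156229) ≈ 255.92*I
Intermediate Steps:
v(b, P) = √(P² + b²)
√(v(604, 510) + k) = √(√(510² + 604²) - 66288) = √(√(260100 + 364816) - 66288) = √(√624916 - 66288) = √(2*√156229 - 66288) = √(-66288 + 2*√156229)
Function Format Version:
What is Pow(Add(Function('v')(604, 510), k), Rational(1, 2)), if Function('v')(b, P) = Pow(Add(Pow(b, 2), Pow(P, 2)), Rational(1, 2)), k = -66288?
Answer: Pow(Add(-66288, Mul(2, Pow(156229, Rational(1, 2)))), Rational(1, 2)) ≈ Mul(255.92, I)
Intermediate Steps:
Function('v')(b, P) = Pow(Add(Pow(P, 2), Pow(b, 2)), Rational(1, 2))
Pow(Add(Function('v')(604, 510), k), Rational(1, 2)) = Pow(Add(Pow(Add(Pow(510, 2), Pow(604, 2)), Rational(1, 2)), -66288), Rational(1, 2)) = Pow(Add(Pow(Add(260100, 364816), Rational(1, 2)), -66288), Rational(1, 2)) = Pow(Add(Pow(624916, Rational(1, 2)), -66288), Rational(1, 2)) = Pow(Add(Mul(2, Pow(156229, Rational(1, 2))), -66288), Rational(1, 2)) = Pow(Add(-66288, Mul(2, Pow(156229, Rational(1, 2)))), Rational(1, 2))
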